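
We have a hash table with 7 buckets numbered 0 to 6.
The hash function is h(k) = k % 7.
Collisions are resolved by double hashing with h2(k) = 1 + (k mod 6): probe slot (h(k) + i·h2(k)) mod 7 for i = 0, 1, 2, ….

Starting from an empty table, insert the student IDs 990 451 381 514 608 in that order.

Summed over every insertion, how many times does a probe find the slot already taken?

990: h=3 => slot 3
451: h=3, h2=2, probe 3,5 => slot 5
381: h=3, h2=4, probe 3,0 => slot 0
514: h=3, h2=5, probe 3,1 => slot 1
608: h=6 => slot 6
Table: [381, 514, _, 990, _, 451, 608]

3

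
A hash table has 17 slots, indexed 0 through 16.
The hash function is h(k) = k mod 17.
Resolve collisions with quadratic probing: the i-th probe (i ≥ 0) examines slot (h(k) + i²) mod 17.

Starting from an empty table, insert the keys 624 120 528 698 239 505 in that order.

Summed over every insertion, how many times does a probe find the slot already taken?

7

624: h=12 => slot 12
120: h=1 => slot 1
528: h=1, probe 1,2 => slot 2
698: h=1, probe 1,2,5 => slot 5
239: h=1, probe 1,2,5,10 => slot 10
505: h=12, probe 12,13 => slot 13
Table: [∅, 120, 528, ∅, ∅, 698, ∅, ∅, ∅, ∅, 239, ∅, 624, 505, ∅, ∅, ∅]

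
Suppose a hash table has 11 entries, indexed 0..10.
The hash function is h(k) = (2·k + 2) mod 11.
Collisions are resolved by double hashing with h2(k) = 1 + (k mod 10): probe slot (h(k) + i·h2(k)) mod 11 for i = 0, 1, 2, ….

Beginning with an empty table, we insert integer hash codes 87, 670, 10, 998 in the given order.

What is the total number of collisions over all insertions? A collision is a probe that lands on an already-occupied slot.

3

Insert 87: h=0, slot 0 empty => index 0.
Insert 670: h=0, h2=1, slot 0 occupied => index 1.
Insert 10: h=0, h2=1, slots 0,1 occupied => index 2.
Insert 998: h=7, slot 7 empty => index 7.
Table: [87, 670, 10, ., ., ., ., 998, ., ., .]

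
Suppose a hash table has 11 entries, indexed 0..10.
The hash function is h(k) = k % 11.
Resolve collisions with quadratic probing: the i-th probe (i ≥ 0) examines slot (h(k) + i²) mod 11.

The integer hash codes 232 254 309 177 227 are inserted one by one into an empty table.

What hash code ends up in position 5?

232 hashes to 1; slot 1 is free -> place at 1.
254 hashes to 1; 1 taken -> place at 2.
309 hashes to 1; 1,2 taken -> place at 5.
177 hashes to 1; 1,2,5 taken -> place at 10.
227 hashes to 7; slot 7 is free -> place at 7.
Table: [—, 232, 254, —, —, 309, —, 227, —, —, 177]

309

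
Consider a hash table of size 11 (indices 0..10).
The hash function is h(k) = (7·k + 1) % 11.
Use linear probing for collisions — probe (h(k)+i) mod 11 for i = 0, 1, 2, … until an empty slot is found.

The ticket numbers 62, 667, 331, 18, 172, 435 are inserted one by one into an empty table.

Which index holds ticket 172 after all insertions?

Insert 62: h=6, slot 6 empty -> index 6.
Insert 667: h=6, slot 6 occupied -> index 7.
Insert 331: h=8, slot 8 empty -> index 8.
Insert 18: h=6, slots 6,7,8 occupied -> index 9.
Insert 172: h=6, slots 6,7,8,9 occupied -> index 10.
Insert 435: h=10, slot 10 occupied -> index 0.
Table: [435, ∅, ∅, ∅, ∅, ∅, 62, 667, 331, 18, 172]

10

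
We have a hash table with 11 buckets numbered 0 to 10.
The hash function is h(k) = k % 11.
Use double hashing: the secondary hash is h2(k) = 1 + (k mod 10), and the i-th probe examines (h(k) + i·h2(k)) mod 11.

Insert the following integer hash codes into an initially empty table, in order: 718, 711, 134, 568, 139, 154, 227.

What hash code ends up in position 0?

154

718: h=3 -> slot 3
711: h=7 -> slot 7
134: h=2 -> slot 2
568: h=7, h2=9, probe 7,5 -> slot 5
139: h=7, h2=10, probe 7,6 -> slot 6
154: h=0 -> slot 0
227: h=7, h2=8, probe 7,4 -> slot 4
Table: [154, -, 134, 718, 227, 568, 139, 711, -, -, -]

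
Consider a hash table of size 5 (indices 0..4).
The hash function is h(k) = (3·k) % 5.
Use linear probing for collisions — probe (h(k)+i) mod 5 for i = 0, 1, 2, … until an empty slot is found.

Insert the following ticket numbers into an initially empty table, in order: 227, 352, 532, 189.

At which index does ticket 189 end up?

227: h=1 => slot 1
352: h=1, probe 1,2 => slot 2
532: h=1, probe 1,2,3 => slot 3
189: h=2, probe 2,3,4 => slot 4
Table: [∅, 227, 352, 532, 189]

4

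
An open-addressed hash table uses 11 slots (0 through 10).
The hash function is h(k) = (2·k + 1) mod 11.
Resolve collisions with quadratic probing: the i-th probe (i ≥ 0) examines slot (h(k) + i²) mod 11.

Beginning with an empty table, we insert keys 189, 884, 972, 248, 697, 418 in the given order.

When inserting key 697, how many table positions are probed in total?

4

Insert 189: h=5, slot 5 empty => index 5.
Insert 884: h=9, slot 9 empty => index 9.
Insert 972: h=9, slot 9 occupied => index 10.
Insert 248: h=2, slot 2 empty => index 2.
Insert 697: h=9, slots 9,10,2 occupied => index 7.
Insert 418: h=1, slot 1 empty => index 1.
Table: [∅, 418, 248, ∅, ∅, 189, ∅, 697, ∅, 884, 972]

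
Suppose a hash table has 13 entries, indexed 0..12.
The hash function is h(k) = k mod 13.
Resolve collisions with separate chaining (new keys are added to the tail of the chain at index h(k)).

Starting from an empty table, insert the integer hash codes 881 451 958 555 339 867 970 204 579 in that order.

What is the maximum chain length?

5

Insert 881: h=10, bucket 10 empty -> new chain.
Insert 451: h=9, bucket 9 empty -> new chain.
Insert 958: h=9, bucket 9 nonempty -> append to chain.
Insert 555: h=9, bucket 9 nonempty -> append to chain.
Insert 339: h=1, bucket 1 empty -> new chain.
Insert 867: h=9, bucket 9 nonempty -> append to chain.
Insert 970: h=8, bucket 8 empty -> new chain.
Insert 204: h=9, bucket 9 nonempty -> append to chain.
Insert 579: h=7, bucket 7 empty -> new chain.
Final buckets:
0: .
1: 339
2: .
3: .
4: .
5: .
6: .
7: 579
8: 970
9: 451 -> 958 -> 555 -> 867 -> 204
10: 881
11: .
12: .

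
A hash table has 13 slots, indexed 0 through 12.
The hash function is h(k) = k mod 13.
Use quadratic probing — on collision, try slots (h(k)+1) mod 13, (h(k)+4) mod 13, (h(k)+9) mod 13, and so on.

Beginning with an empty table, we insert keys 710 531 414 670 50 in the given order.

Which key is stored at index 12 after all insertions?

710: h=8 => slot 8
531: h=11 => slot 11
414: h=11, probe 11,12 => slot 12
670: h=7 => slot 7
50: h=11, probe 11,12,2 => slot 2
Table: [_, _, 50, _, _, _, _, 670, 710, _, _, 531, 414]

414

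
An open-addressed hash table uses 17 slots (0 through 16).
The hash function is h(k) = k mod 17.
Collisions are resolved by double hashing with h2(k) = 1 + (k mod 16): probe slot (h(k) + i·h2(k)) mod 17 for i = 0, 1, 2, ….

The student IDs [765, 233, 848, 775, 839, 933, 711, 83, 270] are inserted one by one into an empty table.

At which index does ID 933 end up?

765: h=0 → slot 0
233: h=12 → slot 12
848: h=15 → slot 15
775: h=10 → slot 10
839: h=6 → slot 6
933: h=15, h2=6, probe 15,4 → slot 4
711: h=14 → slot 14
83: h=15, h2=4, probe 15,2 → slot 2
270: h=15, h2=15, probe 15,13 → slot 13
Table: [765, —, 83, —, 933, —, 839, —, —, —, 775, —, 233, 270, 711, 848, —]

4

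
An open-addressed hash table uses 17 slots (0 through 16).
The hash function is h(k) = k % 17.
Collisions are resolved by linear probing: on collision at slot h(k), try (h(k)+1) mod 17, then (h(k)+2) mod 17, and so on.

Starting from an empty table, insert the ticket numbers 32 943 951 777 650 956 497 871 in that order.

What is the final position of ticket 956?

32: h=15 => slot 15
943: h=8 => slot 8
951: h=16 => slot 16
777: h=12 => slot 12
650: h=4 => slot 4
956: h=4, probe 4,5 => slot 5
497: h=4, probe 4,5,6 => slot 6
871: h=4, probe 4,5,6,7 => slot 7
Table: [_, _, _, _, 650, 956, 497, 871, 943, _, _, _, 777, _, _, 32, 951]

5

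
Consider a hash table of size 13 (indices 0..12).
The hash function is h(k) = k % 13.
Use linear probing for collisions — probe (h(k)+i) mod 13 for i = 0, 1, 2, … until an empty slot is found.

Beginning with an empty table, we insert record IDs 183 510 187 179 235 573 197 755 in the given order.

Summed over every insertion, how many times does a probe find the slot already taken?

14

183 hashes to 1; slot 1 is free => place at 1.
510 hashes to 3; slot 3 is free => place at 3.
187 hashes to 5; slot 5 is free => place at 5.
179 hashes to 10; slot 10 is free => place at 10.
235 hashes to 1; 1 taken => place at 2.
573 hashes to 1; 1,2,3 taken => place at 4.
197 hashes to 2; 2,3,4,5 taken => place at 6.
755 hashes to 1; 1,2,3,4,5,6 taken => place at 7.
Table: [., 183, 235, 510, 573, 187, 197, 755, ., ., 179, ., .]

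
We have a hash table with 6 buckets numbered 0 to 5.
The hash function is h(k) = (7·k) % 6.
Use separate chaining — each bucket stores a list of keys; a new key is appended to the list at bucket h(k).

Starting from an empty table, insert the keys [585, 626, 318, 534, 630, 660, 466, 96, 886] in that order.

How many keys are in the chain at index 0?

5

Insert 585: h=3, bucket 3 empty -> new chain.
Insert 626: h=2, bucket 2 empty -> new chain.
Insert 318: h=0, bucket 0 empty -> new chain.
Insert 534: h=0, bucket 0 nonempty -> append to chain.
Insert 630: h=0, bucket 0 nonempty -> append to chain.
Insert 660: h=0, bucket 0 nonempty -> append to chain.
Insert 466: h=4, bucket 4 empty -> new chain.
Insert 96: h=0, bucket 0 nonempty -> append to chain.
Insert 886: h=4, bucket 4 nonempty -> append to chain.
Final buckets:
0: 318 -> 534 -> 630 -> 660 -> 96
1: _
2: 626
3: 585
4: 466 -> 886
5: _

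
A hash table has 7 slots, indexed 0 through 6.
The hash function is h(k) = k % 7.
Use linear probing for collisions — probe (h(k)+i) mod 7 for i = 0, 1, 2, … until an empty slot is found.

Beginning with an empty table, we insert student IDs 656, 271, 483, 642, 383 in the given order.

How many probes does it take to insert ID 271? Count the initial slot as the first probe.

Insert 656: h=5, slot 5 empty -> index 5.
Insert 271: h=5, slot 5 occupied -> index 6.
Insert 483: h=0, slot 0 empty -> index 0.
Insert 642: h=5, slots 5,6,0 occupied -> index 1.
Insert 383: h=5, slots 5,6,0,1 occupied -> index 2.
Table: [483, 642, 383, -, -, 656, 271]

2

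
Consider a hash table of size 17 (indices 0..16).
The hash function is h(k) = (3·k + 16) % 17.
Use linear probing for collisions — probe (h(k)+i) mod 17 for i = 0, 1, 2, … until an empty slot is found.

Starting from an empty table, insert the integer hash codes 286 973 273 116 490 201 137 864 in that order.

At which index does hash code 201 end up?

10

286: h=7 => slot 7
973: h=11 => slot 11
273: h=2 => slot 2
116: h=7, probe 7,8 => slot 8
490: h=7, probe 7,8,9 => slot 9
201: h=7, probe 7,8,9,10 => slot 10
137: h=2, probe 2,3 => slot 3
864: h=7, probe 7,8,9,10,11,12 => slot 12
Table: [_, _, 273, 137, _, _, _, 286, 116, 490, 201, 973, 864, _, _, _, _]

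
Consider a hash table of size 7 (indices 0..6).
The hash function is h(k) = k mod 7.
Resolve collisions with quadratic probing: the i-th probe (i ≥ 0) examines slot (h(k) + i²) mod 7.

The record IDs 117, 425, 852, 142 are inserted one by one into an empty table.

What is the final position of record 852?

2

117 hashes to 5; slot 5 is free -> place at 5.
425 hashes to 5; 5 taken -> place at 6.
852 hashes to 5; 5,6 taken -> place at 2.
142 hashes to 2; 2 taken -> place at 3.
Table: [., ., 852, 142, ., 117, 425]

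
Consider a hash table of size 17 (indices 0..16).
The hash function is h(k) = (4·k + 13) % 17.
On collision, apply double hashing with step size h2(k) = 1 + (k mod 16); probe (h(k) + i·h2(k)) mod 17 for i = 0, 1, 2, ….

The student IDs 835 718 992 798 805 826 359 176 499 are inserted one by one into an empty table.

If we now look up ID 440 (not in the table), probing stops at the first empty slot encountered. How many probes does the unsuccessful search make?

835: h=4 → slot 4
718: h=12 → slot 12
992: h=3 → slot 3
798: h=9 → slot 9
805: h=3, h2=6, probe 3,9,15 → slot 15
826: h=2 → slot 2
359: h=4, h2=8, probe 4,12,3,11 → slot 11
176: h=3, h2=1, probe 3,4,5 → slot 5
499: h=3, h2=4, probe 3,7 → slot 7
Table: [., ., 826, 992, 835, 176, ., 499, ., 798, ., 359, 718, ., ., 805, .]
Lookup 440: h=5, h2=9, probe 5,14 → slot 14 empty, not found.

2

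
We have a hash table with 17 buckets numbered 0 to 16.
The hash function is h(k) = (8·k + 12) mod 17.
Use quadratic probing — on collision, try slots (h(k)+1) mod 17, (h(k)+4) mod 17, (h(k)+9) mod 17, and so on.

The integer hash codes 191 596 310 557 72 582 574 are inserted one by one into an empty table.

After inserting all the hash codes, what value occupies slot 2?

191 hashes to 10; slot 10 is free -> place at 10.
596 hashes to 3; slot 3 is free -> place at 3.
310 hashes to 10; 10 taken -> place at 11.
557 hashes to 14; slot 14 is free -> place at 14.
72 hashes to 10; 10,11,14 taken -> place at 2.
582 hashes to 10; 10,11,14,2 taken -> place at 9.
574 hashes to 14; 14 taken -> place at 15.
Table: [_, _, 72, 596, _, _, _, _, _, 582, 191, 310, _, _, 557, 574, _]

72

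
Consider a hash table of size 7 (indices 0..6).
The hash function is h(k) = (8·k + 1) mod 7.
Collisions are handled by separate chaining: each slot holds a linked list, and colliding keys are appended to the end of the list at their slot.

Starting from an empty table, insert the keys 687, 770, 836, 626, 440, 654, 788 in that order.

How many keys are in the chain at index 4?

3

Insert 687: h=2, bucket 2 empty → new chain.
Insert 770: h=1, bucket 1 empty → new chain.
Insert 836: h=4, bucket 4 empty → new chain.
Insert 626: h=4, bucket 4 nonempty → append to chain.
Insert 440: h=0, bucket 0 empty → new chain.
Insert 654: h=4, bucket 4 nonempty → append to chain.
Insert 788: h=5, bucket 5 empty → new chain.
Final buckets:
0: 440
1: 770
2: 687
3: .
4: 836 -> 626 -> 654
5: 788
6: .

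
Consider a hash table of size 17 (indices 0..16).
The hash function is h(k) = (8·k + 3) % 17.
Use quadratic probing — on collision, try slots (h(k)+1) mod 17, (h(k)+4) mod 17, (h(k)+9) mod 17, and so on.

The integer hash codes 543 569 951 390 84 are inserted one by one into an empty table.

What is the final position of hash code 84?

11

543 hashes to 12; slot 12 is free -> place at 12.
569 hashes to 16; slot 16 is free -> place at 16.
951 hashes to 12; 12 taken -> place at 13.
390 hashes to 12; 12,13,16 taken -> place at 4.
84 hashes to 12; 12,13,16,4 taken -> place at 11.
Table: [—, —, —, —, 390, —, —, —, —, —, —, 84, 543, 951, —, —, 569]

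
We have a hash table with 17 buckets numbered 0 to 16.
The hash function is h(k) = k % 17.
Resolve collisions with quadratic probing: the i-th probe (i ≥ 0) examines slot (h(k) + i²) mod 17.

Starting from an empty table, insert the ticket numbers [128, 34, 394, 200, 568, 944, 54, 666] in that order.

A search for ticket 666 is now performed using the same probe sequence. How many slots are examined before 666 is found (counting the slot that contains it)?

4

128 hashes to 9; slot 9 is free -> place at 9.
34 hashes to 0; slot 0 is free -> place at 0.
394 hashes to 3; slot 3 is free -> place at 3.
200 hashes to 13; slot 13 is free -> place at 13.
568 hashes to 7; slot 7 is free -> place at 7.
944 hashes to 9; 9 taken -> place at 10.
54 hashes to 3; 3 taken -> place at 4.
666 hashes to 3; 3,4,7 taken -> place at 12.
Table: [34, _, _, 394, 54, _, _, 568, _, 128, 944, _, 666, 200, _, _, _]
Lookup 666: h=3, probe 3,4,7,12 → found at 12.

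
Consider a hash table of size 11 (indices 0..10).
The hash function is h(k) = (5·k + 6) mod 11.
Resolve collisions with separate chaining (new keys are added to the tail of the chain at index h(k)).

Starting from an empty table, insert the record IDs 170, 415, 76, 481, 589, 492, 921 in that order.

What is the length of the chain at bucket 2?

Insert 170: h=9, bucket 9 empty -> new chain.
Insert 415: h=2, bucket 2 empty -> new chain.
Insert 76: h=1, bucket 1 empty -> new chain.
Insert 481: h=2, bucket 2 nonempty -> append to chain.
Insert 589: h=3, bucket 3 empty -> new chain.
Insert 492: h=2, bucket 2 nonempty -> append to chain.
Insert 921: h=2, bucket 2 nonempty -> append to chain.
Final buckets:
0: .
1: 76
2: 415 -> 481 -> 492 -> 921
3: 589
4: .
5: .
6: .
7: .
8: .
9: 170
10: .

4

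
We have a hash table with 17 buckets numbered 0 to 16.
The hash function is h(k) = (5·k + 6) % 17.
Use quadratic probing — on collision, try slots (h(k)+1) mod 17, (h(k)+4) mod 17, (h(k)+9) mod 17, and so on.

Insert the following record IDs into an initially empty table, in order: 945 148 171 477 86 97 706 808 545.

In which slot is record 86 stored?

3

945: h=5 => slot 5
148: h=15 => slot 15
171: h=11 => slot 11
477: h=11, probe 11,12 => slot 12
86: h=11, probe 11,12,15,3 => slot 3
97: h=15, probe 15,16 => slot 16
706: h=0 => slot 0
808: h=0, probe 0,1 => slot 1
545: h=11, probe 11,12,15,3,10 => slot 10
Table: [706, 808, _, 86, _, 945, _, _, _, _, 545, 171, 477, _, _, 148, 97]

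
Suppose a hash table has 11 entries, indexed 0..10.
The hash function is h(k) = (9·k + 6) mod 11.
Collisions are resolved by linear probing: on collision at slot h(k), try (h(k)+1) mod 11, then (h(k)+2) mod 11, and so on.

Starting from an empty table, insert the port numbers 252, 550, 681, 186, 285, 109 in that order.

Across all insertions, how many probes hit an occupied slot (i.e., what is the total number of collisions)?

252: h=8 => slot 8
550: h=6 => slot 6
681: h=8, probe 8,9 => slot 9
186: h=8, probe 8,9,10 => slot 10
285: h=8, probe 8,9,10,0 => slot 0
109: h=8, probe 8,9,10,0,1 => slot 1
Table: [285, 109, —, —, —, —, 550, —, 252, 681, 186]

10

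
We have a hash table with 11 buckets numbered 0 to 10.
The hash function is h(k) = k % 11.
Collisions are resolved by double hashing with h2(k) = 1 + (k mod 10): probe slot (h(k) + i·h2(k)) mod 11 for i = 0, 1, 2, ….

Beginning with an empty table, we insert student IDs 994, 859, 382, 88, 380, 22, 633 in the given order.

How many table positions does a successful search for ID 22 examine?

994 hashes to 4; slot 4 is free => place at 4.
859 hashes to 1; slot 1 is free => place at 1.
382 hashes to 8; slot 8 is free => place at 8.
88 hashes to 0; slot 0 is free => place at 0.
380 hashes to 6; slot 6 is free => place at 6.
22 hashes to 0, h2=3; 0 taken => place at 3.
633 hashes to 6, h2=4; 6 taken => place at 10.
Table: [88, 859, _, 22, 994, _, 380, _, 382, _, 633]
Lookup 22: h=0, h2=3, probe 0,3 → found at 3.

2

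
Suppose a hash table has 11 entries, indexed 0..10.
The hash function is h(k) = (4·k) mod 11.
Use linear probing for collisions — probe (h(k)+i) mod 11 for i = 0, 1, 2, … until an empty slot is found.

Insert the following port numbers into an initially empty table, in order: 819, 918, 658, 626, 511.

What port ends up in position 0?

511

Insert 819: h=9, slot 9 empty -> index 9.
Insert 918: h=9, slot 9 occupied -> index 10.
Insert 658: h=3, slot 3 empty -> index 3.
Insert 626: h=7, slot 7 empty -> index 7.
Insert 511: h=9, slots 9,10 occupied -> index 0.
Table: [511, ., ., 658, ., ., ., 626, ., 819, 918]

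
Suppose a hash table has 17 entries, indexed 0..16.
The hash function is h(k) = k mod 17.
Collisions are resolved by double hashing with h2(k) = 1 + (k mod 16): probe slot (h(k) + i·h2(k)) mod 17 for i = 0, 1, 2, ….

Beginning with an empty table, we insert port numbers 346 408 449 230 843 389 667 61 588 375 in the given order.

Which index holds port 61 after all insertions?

Insert 346: h=6, slot 6 empty => index 6.
Insert 408: h=0, slot 0 empty => index 0.
Insert 449: h=7, slot 7 empty => index 7.
Insert 230: h=9, slot 9 empty => index 9.
Insert 843: h=10, slot 10 empty => index 10.
Insert 389: h=15, slot 15 empty => index 15.
Insert 667: h=4, slot 4 empty => index 4.
Insert 61: h=10, h2=14, slots 10,7,4 occupied => index 1.
Insert 588: h=10, h2=13, slots 10,6 occupied => index 2.
Insert 375: h=1, h2=8, slots 1,9,0 occupied => index 8.
Table: [408, 61, 588, ∅, 667, ∅, 346, 449, 375, 230, 843, ∅, ∅, ∅, ∅, 389, ∅]

1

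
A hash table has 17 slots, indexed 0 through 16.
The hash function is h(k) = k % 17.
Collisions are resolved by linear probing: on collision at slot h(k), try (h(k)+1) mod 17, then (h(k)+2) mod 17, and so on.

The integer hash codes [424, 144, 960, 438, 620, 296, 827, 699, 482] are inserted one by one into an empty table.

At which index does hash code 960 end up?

9

424: h=16 → slot 16
144: h=8 → slot 8
960: h=8, probe 8,9 → slot 9
438: h=13 → slot 13
620: h=8, probe 8,9,10 → slot 10
296: h=7 → slot 7
827: h=11 → slot 11
699: h=2 → slot 2
482: h=6 → slot 6
Table: [∅, ∅, 699, ∅, ∅, ∅, 482, 296, 144, 960, 620, 827, ∅, 438, ∅, ∅, 424]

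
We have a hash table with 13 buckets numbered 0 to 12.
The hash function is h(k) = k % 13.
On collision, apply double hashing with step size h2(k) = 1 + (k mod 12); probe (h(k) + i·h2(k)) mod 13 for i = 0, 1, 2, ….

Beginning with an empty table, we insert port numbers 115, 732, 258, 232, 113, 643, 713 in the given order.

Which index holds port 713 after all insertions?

115: h=11 -> slot 11
732: h=4 -> slot 4
258: h=11, h2=7, probe 11,5 -> slot 5
232: h=11, h2=5, probe 11,3 -> slot 3
113: h=9 -> slot 9
643: h=6 -> slot 6
713: h=11, h2=6, probe 11,4,10 -> slot 10
Table: [—, —, —, 232, 732, 258, 643, —, —, 113, 713, 115, —]

10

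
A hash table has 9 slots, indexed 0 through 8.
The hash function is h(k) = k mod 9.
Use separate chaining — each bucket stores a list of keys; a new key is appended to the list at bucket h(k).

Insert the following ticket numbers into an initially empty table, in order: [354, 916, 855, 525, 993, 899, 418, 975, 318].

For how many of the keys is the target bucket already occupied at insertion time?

Insert 354: h=3, bucket 3 empty → new chain.
Insert 916: h=7, bucket 7 empty → new chain.
Insert 855: h=0, bucket 0 empty → new chain.
Insert 525: h=3, bucket 3 nonempty → append to chain.
Insert 993: h=3, bucket 3 nonempty → append to chain.
Insert 899: h=8, bucket 8 empty → new chain.
Insert 418: h=4, bucket 4 empty → new chain.
Insert 975: h=3, bucket 3 nonempty → append to chain.
Insert 318: h=3, bucket 3 nonempty → append to chain.
Final buckets:
0: 855
1: -
2: -
3: 354 -> 525 -> 993 -> 975 -> 318
4: 418
5: -
6: -
7: 916
8: 899

4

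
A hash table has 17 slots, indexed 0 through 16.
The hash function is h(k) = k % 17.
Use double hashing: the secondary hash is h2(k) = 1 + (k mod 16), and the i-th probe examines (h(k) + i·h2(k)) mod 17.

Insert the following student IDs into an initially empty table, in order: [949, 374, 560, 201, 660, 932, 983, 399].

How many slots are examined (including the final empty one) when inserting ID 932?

Insert 949: h=14, slot 14 empty -> index 14.
Insert 374: h=0, slot 0 empty -> index 0.
Insert 560: h=16, slot 16 empty -> index 16.
Insert 201: h=14, h2=10, slot 14 occupied -> index 7.
Insert 660: h=14, h2=5, slot 14 occupied -> index 2.
Insert 932: h=14, h2=5, slots 14,2,7 occupied -> index 12.
Insert 983: h=14, h2=8, slot 14 occupied -> index 5.
Insert 399: h=8, slot 8 empty -> index 8.
Table: [374, -, 660, -, -, 983, -, 201, 399, -, -, -, 932, -, 949, -, 560]

4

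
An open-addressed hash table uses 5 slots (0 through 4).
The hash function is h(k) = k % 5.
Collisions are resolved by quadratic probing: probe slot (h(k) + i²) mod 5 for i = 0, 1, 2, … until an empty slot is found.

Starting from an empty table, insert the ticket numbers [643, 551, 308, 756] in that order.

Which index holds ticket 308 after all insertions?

643 hashes to 3; slot 3 is free => place at 3.
551 hashes to 1; slot 1 is free => place at 1.
308 hashes to 3; 3 taken => place at 4.
756 hashes to 1; 1 taken => place at 2.
Table: [—, 551, 756, 643, 308]

4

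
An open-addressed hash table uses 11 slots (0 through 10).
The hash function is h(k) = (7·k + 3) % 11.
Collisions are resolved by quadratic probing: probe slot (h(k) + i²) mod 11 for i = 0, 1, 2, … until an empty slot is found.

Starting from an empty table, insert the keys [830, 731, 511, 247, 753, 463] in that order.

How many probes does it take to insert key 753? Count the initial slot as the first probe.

830: h=5 → slot 5
731: h=5, probe 5,6 → slot 6
511: h=5, probe 5,6,9 → slot 9
247: h=5, probe 5,6,9,3 → slot 3
753: h=5, probe 5,6,9,3,10 → slot 10
463: h=10, probe 10,0 → slot 0
Table: [463, -, -, 247, -, 830, 731, -, -, 511, 753]

5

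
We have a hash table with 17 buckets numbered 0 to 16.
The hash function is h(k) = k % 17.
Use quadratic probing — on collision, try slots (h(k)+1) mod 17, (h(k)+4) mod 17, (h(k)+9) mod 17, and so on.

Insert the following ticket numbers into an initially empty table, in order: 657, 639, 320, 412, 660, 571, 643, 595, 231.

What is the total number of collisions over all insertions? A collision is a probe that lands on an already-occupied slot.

Insert 657: h=11, slot 11 empty => index 11.
Insert 639: h=10, slot 10 empty => index 10.
Insert 320: h=14, slot 14 empty => index 14.
Insert 412: h=4, slot 4 empty => index 4.
Insert 660: h=14, slot 14 occupied => index 15.
Insert 571: h=10, slots 10,11,14 occupied => index 2.
Insert 643: h=14, slots 14,15 occupied => index 1.
Insert 595: h=0, slot 0 empty => index 0.
Insert 231: h=10, slots 10,11,14,2 occupied => index 9.
Table: [595, 643, 571, —, 412, —, —, —, —, 231, 639, 657, —, —, 320, 660, —]

10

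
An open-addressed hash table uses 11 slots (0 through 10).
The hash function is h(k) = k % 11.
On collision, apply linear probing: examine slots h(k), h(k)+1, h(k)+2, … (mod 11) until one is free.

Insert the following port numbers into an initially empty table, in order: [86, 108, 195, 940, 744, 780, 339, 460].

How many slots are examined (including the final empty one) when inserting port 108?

86 hashes to 9; slot 9 is free => place at 9.
108 hashes to 9; 9 taken => place at 10.
195 hashes to 8; slot 8 is free => place at 8.
940 hashes to 5; slot 5 is free => place at 5.
744 hashes to 7; slot 7 is free => place at 7.
780 hashes to 10; 10 taken => place at 0.
339 hashes to 9; 9,10,0 taken => place at 1.
460 hashes to 9; 9,10,0,1 taken => place at 2.
Table: [780, 339, 460, -, -, 940, -, 744, 195, 86, 108]

2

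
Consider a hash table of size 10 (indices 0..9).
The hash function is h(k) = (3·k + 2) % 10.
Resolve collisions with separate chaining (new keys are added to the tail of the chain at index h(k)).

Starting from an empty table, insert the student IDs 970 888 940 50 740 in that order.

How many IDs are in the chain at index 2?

Insert 970: h=2, bucket 2 empty -> new chain.
Insert 888: h=6, bucket 6 empty -> new chain.
Insert 940: h=2, bucket 2 nonempty -> append to chain.
Insert 50: h=2, bucket 2 nonempty -> append to chain.
Insert 740: h=2, bucket 2 nonempty -> append to chain.
Final buckets:
0: _
1: _
2: 970 -> 940 -> 50 -> 740
3: _
4: _
5: _
6: 888
7: _
8: _
9: _

4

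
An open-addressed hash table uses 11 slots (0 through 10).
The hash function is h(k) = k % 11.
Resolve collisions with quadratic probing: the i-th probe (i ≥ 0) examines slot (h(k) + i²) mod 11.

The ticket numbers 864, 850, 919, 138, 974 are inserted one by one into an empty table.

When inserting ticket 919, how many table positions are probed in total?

864 hashes to 6; slot 6 is free => place at 6.
850 hashes to 3; slot 3 is free => place at 3.
919 hashes to 6; 6 taken => place at 7.
138 hashes to 6; 6,7 taken => place at 10.
974 hashes to 6; 6,7,10 taken => place at 4.
Table: [_, _, _, 850, 974, _, 864, 919, _, _, 138]

2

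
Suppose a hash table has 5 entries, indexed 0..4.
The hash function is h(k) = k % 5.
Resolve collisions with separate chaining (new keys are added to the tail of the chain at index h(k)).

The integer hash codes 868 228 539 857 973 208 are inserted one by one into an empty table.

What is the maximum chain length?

4

868 -> bucket 3
228 -> bucket 3 (collision)
539 -> bucket 4
857 -> bucket 2
973 -> bucket 3 (collision)
208 -> bucket 3 (collision)
Final buckets:
0: _
1: _
2: 857
3: 868 -> 228 -> 973 -> 208
4: 539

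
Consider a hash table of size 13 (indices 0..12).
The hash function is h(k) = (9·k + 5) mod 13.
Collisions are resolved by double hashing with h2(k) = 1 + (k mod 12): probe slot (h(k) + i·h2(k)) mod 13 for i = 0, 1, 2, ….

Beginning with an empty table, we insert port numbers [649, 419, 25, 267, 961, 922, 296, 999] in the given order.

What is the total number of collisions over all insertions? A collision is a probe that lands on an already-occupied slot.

649: h=9 => slot 9
419: h=6 => slot 6
25: h=9, h2=2, probe 9,11 => slot 11
267: h=3 => slot 3
961: h=9, h2=2, probe 9,11,0 => slot 0
922: h=9, h2=11, probe 9,7 => slot 7
296: h=4 => slot 4
999: h=0, h2=4, probe 0,4,8 => slot 8
Table: [961, _, _, 267, 296, _, 419, 922, 999, 649, _, 25, _]

6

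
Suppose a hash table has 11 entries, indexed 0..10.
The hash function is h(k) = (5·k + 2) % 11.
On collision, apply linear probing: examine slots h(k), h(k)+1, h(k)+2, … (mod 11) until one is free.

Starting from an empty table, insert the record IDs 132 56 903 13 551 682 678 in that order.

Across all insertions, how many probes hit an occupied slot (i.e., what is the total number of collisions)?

132: h=2 -> slot 2
56: h=7 -> slot 7
903: h=7, probe 7,8 -> slot 8
13: h=1 -> slot 1
551: h=7, probe 7,8,9 -> slot 9
682: h=2, probe 2,3 -> slot 3
678: h=4 -> slot 4
Table: [-, 13, 132, 682, 678, -, -, 56, 903, 551, -]

4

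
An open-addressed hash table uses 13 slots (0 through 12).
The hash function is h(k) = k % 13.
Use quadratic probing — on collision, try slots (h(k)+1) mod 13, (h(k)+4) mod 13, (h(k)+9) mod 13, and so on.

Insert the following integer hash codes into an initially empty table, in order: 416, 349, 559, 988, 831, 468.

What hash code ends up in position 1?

559

416 hashes to 0; slot 0 is free => place at 0.
349 hashes to 11; slot 11 is free => place at 11.
559 hashes to 0; 0 taken => place at 1.
988 hashes to 0; 0,1 taken => place at 4.
831 hashes to 12; slot 12 is free => place at 12.
468 hashes to 0; 0,1,4 taken => place at 9.
Table: [416, 559, ., ., 988, ., ., ., ., 468, ., 349, 831]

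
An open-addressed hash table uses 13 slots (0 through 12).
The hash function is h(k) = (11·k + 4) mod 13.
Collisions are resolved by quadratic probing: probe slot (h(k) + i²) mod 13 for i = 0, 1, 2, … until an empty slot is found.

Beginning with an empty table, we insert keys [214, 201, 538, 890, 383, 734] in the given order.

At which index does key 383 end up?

Insert 214: h=5, slot 5 empty -> index 5.
Insert 201: h=5, slot 5 occupied -> index 6.
Insert 538: h=7, slot 7 empty -> index 7.
Insert 890: h=5, slots 5,6 occupied -> index 9.
Insert 383: h=5, slots 5,6,9 occupied -> index 1.
Insert 734: h=5, slots 5,6,9,1 occupied -> index 8.
Table: [-, 383, -, -, -, 214, 201, 538, 734, 890, -, -, -]

1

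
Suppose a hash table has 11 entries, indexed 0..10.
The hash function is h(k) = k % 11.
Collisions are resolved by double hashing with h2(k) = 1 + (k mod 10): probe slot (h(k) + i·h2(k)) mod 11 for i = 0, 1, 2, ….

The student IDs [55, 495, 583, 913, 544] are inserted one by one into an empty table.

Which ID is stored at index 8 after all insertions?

55: h=0 → slot 0
495: h=0, h2=6, probe 0,6 → slot 6
583: h=0, h2=4, probe 0,4 → slot 4
913: h=0, h2=4, probe 0,4,8 → slot 8
544: h=5 → slot 5
Table: [55, ∅, ∅, ∅, 583, 544, 495, ∅, 913, ∅, ∅]

913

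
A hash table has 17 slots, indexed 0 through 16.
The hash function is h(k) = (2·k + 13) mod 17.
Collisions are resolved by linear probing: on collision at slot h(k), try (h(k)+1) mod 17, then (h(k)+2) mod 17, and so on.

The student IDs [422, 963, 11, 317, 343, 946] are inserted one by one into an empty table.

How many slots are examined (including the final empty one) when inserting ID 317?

3

Insert 422: h=7, slot 7 empty -> index 7.
Insert 963: h=1, slot 1 empty -> index 1.
Insert 11: h=1, slot 1 occupied -> index 2.
Insert 317: h=1, slots 1,2 occupied -> index 3.
Insert 343: h=2, slots 2,3 occupied -> index 4.
Insert 946: h=1, slots 1,2,3,4 occupied -> index 5.
Table: [_, 963, 11, 317, 343, 946, _, 422, _, _, _, _, _, _, _, _, _]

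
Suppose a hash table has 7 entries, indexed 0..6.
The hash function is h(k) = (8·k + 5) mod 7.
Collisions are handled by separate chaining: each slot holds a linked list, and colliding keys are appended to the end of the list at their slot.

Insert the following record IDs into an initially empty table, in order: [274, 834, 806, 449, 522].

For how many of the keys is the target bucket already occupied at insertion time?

274 → bucket 6
834 → bucket 6 (collision)
806 → bucket 6 (collision)
449 → bucket 6 (collision)
522 → bucket 2
Final buckets:
0: —
1: —
2: 522
3: —
4: —
5: —
6: 274 -> 834 -> 806 -> 449

3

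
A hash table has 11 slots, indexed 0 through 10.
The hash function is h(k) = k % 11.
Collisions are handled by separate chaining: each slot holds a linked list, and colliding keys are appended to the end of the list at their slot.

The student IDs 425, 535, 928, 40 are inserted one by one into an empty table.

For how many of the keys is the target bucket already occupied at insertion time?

Insert 425: h=7, bucket 7 empty → new chain.
Insert 535: h=7, bucket 7 nonempty → append to chain.
Insert 928: h=4, bucket 4 empty → new chain.
Insert 40: h=7, bucket 7 nonempty → append to chain.
Final buckets:
0: ∅
1: ∅
2: ∅
3: ∅
4: 928
5: ∅
6: ∅
7: 425 -> 535 -> 40
8: ∅
9: ∅
10: ∅

2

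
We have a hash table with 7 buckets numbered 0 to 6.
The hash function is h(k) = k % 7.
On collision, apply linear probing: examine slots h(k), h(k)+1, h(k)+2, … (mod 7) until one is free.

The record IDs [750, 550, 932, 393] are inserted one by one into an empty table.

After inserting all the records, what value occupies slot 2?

Insert 750: h=1, slot 1 empty -> index 1.
Insert 550: h=4, slot 4 empty -> index 4.
Insert 932: h=1, slot 1 occupied -> index 2.
Insert 393: h=1, slots 1,2 occupied -> index 3.
Table: [-, 750, 932, 393, 550, -, -]

932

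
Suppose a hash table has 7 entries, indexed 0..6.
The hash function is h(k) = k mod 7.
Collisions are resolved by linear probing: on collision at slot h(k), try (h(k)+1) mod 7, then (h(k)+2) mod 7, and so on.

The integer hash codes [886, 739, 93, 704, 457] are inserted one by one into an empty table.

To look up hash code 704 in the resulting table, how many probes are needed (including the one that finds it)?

3

886 hashes to 4; slot 4 is free => place at 4.
739 hashes to 4; 4 taken => place at 5.
93 hashes to 2; slot 2 is free => place at 2.
704 hashes to 4; 4,5 taken => place at 6.
457 hashes to 2; 2 taken => place at 3.
Table: [—, —, 93, 457, 886, 739, 704]
Lookup 704: h=4, probe 4,5,6 → found at 6.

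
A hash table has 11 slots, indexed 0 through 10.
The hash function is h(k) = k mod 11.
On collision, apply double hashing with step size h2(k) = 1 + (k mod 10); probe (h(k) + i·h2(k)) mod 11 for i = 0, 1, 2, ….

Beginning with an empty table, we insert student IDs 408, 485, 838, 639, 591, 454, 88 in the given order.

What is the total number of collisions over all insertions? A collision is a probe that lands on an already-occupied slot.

408: h=1 -> slot 1
485: h=1, h2=6, probe 1,7 -> slot 7
838: h=2 -> slot 2
639: h=1, h2=10, probe 1,0 -> slot 0
591: h=8 -> slot 8
454: h=3 -> slot 3
88: h=0, h2=9, probe 0,9 -> slot 9
Table: [639, 408, 838, 454, ., ., ., 485, 591, 88, .]

3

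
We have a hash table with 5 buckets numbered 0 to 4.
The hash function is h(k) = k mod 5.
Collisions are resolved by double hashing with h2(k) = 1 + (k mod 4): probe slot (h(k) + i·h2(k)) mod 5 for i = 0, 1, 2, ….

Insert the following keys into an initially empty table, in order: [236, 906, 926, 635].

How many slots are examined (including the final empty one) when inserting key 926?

236: h=1 -> slot 1
906: h=1, h2=3, probe 1,4 -> slot 4
926: h=1, h2=3, probe 1,4,2 -> slot 2
635: h=0 -> slot 0
Table: [635, 236, 926, _, 906]

3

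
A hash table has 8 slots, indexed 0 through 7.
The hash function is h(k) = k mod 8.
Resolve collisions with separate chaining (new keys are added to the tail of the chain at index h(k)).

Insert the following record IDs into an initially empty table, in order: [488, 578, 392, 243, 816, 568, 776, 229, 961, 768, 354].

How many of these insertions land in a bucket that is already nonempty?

6

Insert 488: h=0, bucket 0 empty -> new chain.
Insert 578: h=2, bucket 2 empty -> new chain.
Insert 392: h=0, bucket 0 nonempty -> append to chain.
Insert 243: h=3, bucket 3 empty -> new chain.
Insert 816: h=0, bucket 0 nonempty -> append to chain.
Insert 568: h=0, bucket 0 nonempty -> append to chain.
Insert 776: h=0, bucket 0 nonempty -> append to chain.
Insert 229: h=5, bucket 5 empty -> new chain.
Insert 961: h=1, bucket 1 empty -> new chain.
Insert 768: h=0, bucket 0 nonempty -> append to chain.
Insert 354: h=2, bucket 2 nonempty -> append to chain.
Final buckets:
0: 488 -> 392 -> 816 -> 568 -> 776 -> 768
1: 961
2: 578 -> 354
3: 243
4: _
5: 229
6: _
7: _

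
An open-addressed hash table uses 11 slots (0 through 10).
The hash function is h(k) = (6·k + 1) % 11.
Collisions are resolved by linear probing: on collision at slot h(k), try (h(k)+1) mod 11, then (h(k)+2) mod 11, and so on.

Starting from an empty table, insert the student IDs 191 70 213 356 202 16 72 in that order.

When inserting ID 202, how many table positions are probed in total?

5

191 hashes to 3; slot 3 is free => place at 3.
70 hashes to 3; 3 taken => place at 4.
213 hashes to 3; 3,4 taken => place at 5.
356 hashes to 3; 3,4,5 taken => place at 6.
202 hashes to 3; 3,4,5,6 taken => place at 7.
16 hashes to 9; slot 9 is free => place at 9.
72 hashes to 4; 4,5,6,7 taken => place at 8.
Table: [∅, ∅, ∅, 191, 70, 213, 356, 202, 72, 16, ∅]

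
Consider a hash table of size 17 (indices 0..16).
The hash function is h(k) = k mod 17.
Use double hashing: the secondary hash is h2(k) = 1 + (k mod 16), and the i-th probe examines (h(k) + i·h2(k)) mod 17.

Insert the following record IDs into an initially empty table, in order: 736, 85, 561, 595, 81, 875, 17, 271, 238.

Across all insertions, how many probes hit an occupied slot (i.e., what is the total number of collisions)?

6

736: h=5 => slot 5
85: h=0 => slot 0
561: h=0, h2=2, probe 0,2 => slot 2
595: h=0, h2=4, probe 0,4 => slot 4
81: h=13 => slot 13
875: h=8 => slot 8
17: h=0, h2=2, probe 0,2,4,6 => slot 6
271: h=16 => slot 16
238: h=0, h2=15, probe 0,15 => slot 15
Table: [85, ., 561, ., 595, 736, 17, ., 875, ., ., ., ., 81, ., 238, 271]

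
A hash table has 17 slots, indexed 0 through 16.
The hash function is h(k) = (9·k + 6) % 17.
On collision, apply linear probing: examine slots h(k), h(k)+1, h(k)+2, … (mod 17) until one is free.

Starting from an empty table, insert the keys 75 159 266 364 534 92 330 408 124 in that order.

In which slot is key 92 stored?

Insert 75: h=1, slot 1 empty -> index 1.
Insert 159: h=9, slot 9 empty -> index 9.
Insert 266: h=3, slot 3 empty -> index 3.
Insert 364: h=1, slot 1 occupied -> index 2.
Insert 534: h=1, slots 1,2,3 occupied -> index 4.
Insert 92: h=1, slots 1,2,3,4 occupied -> index 5.
Insert 330: h=1, slots 1,2,3,4,5 occupied -> index 6.
Insert 408: h=6, slot 6 occupied -> index 7.
Insert 124: h=0, slot 0 empty -> index 0.
Table: [124, 75, 364, 266, 534, 92, 330, 408, —, 159, —, —, —, —, —, —, —]

5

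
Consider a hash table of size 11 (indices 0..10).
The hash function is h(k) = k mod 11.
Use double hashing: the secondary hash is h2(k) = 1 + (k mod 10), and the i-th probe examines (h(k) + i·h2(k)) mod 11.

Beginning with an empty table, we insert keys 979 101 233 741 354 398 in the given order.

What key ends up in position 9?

398

Insert 979: h=0, slot 0 empty => index 0.
Insert 101: h=2, slot 2 empty => index 2.
Insert 233: h=2, h2=4, slot 2 occupied => index 6.
Insert 741: h=4, slot 4 empty => index 4.
Insert 354: h=2, h2=5, slot 2 occupied => index 7.
Insert 398: h=2, h2=9, slots 2,0 occupied => index 9.
Table: [979, ., 101, ., 741, ., 233, 354, ., 398, .]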